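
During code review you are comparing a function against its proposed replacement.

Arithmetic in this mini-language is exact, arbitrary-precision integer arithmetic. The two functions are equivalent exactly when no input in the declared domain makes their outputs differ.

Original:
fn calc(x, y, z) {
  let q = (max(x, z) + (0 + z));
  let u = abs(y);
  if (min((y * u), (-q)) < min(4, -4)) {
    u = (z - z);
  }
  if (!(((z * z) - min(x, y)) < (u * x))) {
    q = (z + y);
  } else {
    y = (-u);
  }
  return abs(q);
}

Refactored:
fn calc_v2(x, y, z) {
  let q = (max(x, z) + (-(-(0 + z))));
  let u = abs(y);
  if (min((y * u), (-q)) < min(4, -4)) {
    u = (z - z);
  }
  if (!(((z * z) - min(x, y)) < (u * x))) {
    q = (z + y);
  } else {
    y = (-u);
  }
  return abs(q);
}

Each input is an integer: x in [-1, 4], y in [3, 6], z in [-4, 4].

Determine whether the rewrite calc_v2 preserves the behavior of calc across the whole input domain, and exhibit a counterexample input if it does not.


Side by side, the visible changes include: same computation, different form.
One worked example (x=4, y=5, z=-3) — calc: q := 1 | u := 5 | (min((y * u), (-q)) < min(4, -4)): false | (!(((z * z) - min(x, y)) < (u * x))): false | y := -5 | result 1; calc_v2: q := 1 | u := 5 | (min((y * u), (-q)) < min(4, -4)): false | (!(((z * z) - min(x, y)) < (u * x))): false | y := -5 | result 1; agreement on 1.
Sweeping the whole domain (216 inputs) finds no disagreement.
verdict: equivalent


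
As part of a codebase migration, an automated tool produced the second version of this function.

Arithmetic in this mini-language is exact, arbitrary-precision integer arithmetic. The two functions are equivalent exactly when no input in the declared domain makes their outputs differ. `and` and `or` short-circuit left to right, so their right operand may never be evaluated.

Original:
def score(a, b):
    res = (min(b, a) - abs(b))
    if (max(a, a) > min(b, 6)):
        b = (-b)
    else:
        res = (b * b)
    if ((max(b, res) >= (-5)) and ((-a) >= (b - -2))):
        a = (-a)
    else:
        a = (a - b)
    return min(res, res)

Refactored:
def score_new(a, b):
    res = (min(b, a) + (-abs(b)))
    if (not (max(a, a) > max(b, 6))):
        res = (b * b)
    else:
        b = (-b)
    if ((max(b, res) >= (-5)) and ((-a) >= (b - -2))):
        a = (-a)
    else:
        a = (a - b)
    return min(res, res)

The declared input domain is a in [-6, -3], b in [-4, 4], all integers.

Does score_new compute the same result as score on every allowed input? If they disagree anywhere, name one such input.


There is a counterexample at a=-3, b=-4: -8 on one side, 16 on the other.
score: res becomes -8; next (max(a, a) > min(b, 6)) evaluates to true; next b becomes 4; next ((max(b, res) >= (-5)) and ((-a) >= (b - -2))) evaluates to false; next a becomes -7; next final value -8
score_new: res becomes -8; next (not (max(a, a) > max(b, 6))) evaluates to true; next res becomes 16; next ((max(b, res) >= (-5)) and ((-a) >= (b - -2))) evaluates to true; next a becomes 3; next final value 16
verdict: not equivalent; witness: a=-3, b=-4


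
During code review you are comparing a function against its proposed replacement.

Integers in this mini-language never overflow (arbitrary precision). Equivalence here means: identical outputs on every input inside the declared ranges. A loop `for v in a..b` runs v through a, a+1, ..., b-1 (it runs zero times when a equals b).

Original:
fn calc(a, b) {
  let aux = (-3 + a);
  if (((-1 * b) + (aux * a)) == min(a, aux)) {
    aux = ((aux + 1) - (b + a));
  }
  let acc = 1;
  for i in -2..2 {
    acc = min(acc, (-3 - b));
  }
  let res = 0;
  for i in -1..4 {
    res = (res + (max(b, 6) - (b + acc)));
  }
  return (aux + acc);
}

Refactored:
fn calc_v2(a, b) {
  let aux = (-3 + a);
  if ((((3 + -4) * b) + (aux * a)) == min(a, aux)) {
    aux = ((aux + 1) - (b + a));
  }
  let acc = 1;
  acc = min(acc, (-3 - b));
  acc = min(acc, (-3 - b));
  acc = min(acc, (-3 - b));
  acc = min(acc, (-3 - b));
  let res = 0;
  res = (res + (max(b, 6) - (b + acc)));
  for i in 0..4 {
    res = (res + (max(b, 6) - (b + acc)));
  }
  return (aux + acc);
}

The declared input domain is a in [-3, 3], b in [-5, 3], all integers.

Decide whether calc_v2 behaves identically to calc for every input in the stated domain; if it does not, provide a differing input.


Side by side, the visible changes include: statement counts differ, plus arithmetic usage differs, plus min/max/abs usage differs, plus loop structure differs, plus constant usage differs.
Spot check at a=-2, b=2 — calc: aux := -5 | (((-1 * b) + (aux * a)) == min(a, aux)): false | acc := 1 | iter i=-2: | acc := -5 | iter i=-1: | acc := -5 | iter i=0: | acc := -5 | iter i=1: | acc := -5 | res := 0 | iter i=-1: | res := 9 | iter i=0: | res := 18 | iter i=1: | res := 27 | iter i=2: | res := 36 | iter i=3: | res := 45 | result -10. calc_v2: aux := -5 | ((((3 + -4) * b) + (aux * a)) == min(a, aux)): false | acc := 1 | acc := -5 | acc := -5 | acc := -5 | acc := -5 | res := 0 | res := 9 | iter i=0: | res := 18 | iter i=1: | res := 27 | iter i=2: | res := 36 | iter i=3: | res := 45 | result -10. Both give -10.
Every one of the 63 inputs gives matching results.
verdict: equivalent


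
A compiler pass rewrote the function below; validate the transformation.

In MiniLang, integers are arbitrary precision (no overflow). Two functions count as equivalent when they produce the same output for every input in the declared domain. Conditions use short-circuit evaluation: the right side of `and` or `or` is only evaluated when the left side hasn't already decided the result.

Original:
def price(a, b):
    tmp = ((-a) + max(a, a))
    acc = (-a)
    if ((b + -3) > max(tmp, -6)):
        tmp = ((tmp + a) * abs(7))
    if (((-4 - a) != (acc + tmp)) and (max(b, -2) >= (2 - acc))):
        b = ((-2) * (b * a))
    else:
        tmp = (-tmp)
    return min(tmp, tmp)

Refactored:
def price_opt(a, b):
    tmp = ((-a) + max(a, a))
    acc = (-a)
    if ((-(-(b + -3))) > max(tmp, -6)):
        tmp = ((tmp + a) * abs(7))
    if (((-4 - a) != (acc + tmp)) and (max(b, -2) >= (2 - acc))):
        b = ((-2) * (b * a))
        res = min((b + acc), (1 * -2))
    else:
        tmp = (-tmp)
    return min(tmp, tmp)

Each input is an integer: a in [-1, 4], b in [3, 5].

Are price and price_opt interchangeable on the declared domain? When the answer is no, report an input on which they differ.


This is a faithful refactor — arithmetic usage differs, plus min/max/abs usage differs, plus local variable names differ, plus statement counts differ, plus constant usage differs, but the computed results match everywhere.
One worked example (a=0, b=4) — price: tmp = 0; acc = 0; ((b + -3) > max(tmp, -6)) -> true; tmp = 0; (((-4 - a) != (acc + tmp)) and (max(b, -2) >= (2 - acc))) -> true; b = 0; return 0; price_opt: tmp = 0; acc = 0; ((-(-(b + -3))) > max(tmp, -6)) -> true; tmp = 0; (((-4 - a) != (acc + tmp)) and (max(b, -2) >= (2 - acc))) -> true; b = 0; res = -2; return 0; agreement on 0.
An exhaustive pass over the 18 declared inputs shows identical outputs.
verdict: equivalent


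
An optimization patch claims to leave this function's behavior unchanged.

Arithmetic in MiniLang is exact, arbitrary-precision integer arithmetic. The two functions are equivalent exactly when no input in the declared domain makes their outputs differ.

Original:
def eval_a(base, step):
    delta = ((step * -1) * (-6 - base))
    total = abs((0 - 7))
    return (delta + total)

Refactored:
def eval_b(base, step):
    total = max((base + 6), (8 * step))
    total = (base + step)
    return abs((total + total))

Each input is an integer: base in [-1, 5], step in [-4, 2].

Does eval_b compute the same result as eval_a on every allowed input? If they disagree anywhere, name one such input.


Evaluate both at base=-1, step=-4.
eval_a: delta=-20, then total=7, then returns -13
eval_b: total=5, then total=-5, then returns 10
-13 != 10, so the rewrite changes behavior.
verdict: not equivalent; witness: base=-1, step=-4


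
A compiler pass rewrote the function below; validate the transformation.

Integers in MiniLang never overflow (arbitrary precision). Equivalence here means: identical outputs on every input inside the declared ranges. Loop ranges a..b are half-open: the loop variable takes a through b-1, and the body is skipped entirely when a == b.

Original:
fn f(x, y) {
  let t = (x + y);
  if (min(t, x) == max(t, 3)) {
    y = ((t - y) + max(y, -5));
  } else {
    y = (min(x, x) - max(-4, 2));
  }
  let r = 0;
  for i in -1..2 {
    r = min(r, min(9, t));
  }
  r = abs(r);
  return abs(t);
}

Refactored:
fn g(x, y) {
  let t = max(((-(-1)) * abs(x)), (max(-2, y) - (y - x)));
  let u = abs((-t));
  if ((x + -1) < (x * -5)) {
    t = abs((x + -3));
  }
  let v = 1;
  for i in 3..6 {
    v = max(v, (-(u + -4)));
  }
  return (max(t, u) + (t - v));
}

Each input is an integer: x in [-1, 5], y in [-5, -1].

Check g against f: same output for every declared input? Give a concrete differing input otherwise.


Not equivalent: x=-1, y=-3 separates them (4 vs 5).
f: t=-4, then (min(t, x) == max(t, 3)) is false, then y=-3, then r=0, then (i=-1), then r=-4, then (i=0), then r=-4, then (i=1), then r=-4, then r=4, then returns 4
g: t=1, then u=1, then ((x + -1) < (x * -5)) is true, then t=4, then v=1, then (i=3), then v=3, then (i=4), then v=3, then (i=5), then v=3, then returns 5
verdict: not equivalent; witness: x=-1, y=-3


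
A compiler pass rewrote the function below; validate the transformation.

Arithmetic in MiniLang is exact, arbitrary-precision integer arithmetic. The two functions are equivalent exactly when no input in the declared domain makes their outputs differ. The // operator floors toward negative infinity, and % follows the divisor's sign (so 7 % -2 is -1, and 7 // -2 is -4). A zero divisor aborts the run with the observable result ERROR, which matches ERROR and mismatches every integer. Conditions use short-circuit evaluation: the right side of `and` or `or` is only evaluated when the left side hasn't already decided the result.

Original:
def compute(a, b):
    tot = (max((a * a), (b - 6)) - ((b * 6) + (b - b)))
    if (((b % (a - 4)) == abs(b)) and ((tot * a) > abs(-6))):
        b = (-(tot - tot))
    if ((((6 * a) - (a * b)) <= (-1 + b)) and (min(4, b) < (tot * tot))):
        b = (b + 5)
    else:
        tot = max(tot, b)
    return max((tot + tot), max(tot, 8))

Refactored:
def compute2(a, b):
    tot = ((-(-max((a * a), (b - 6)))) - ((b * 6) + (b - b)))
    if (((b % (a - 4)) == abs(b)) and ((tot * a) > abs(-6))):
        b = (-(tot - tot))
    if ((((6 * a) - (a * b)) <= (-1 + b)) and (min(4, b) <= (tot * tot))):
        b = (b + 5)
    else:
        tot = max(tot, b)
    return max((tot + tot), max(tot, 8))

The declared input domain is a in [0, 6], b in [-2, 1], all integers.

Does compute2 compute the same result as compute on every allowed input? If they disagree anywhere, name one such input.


Equivalent. The edit looks behavioral (`(min(4, b) < (tot * tot))` became `(min(4, b) <= (tot * tot))`), but over these ranges it never changes the outcome.
Across all 28 domain points the two functions coincide.
One worked example (a=5, b=-1) — compute: tot = 31; (((b % (a - 4)) == abs(b)) and ((tot * a) > abs(-6))) -> false; ((((6 * a) - (a * b)) <= (-1 + b)) and (min(4, b) < (tot * tot))) -> false; tot = 31; return 62; compute2: tot = 31; (((b % (a - 4)) == abs(b)) and ((tot * a) > abs(-6))) -> false; ((((6 * a) - (a * b)) <= (-1 + b)) and (min(4, b) <= (tot * tot))) -> false; tot = 31; return 62; agreement on 62.
verdict: equivalent


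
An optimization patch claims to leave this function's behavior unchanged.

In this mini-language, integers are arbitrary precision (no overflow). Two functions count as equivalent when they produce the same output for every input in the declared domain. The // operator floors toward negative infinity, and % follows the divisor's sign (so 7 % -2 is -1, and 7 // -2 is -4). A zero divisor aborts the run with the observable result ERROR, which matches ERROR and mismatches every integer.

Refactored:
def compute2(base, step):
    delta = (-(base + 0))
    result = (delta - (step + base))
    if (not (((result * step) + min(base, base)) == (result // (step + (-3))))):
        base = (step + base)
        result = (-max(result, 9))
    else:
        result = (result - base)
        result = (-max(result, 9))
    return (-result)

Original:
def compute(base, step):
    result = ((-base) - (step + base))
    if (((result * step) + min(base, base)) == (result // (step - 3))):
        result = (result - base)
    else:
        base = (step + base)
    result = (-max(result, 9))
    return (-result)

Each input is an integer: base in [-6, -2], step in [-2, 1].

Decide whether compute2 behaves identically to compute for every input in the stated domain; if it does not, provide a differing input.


Behavior is preserved: although statement counts differ; and min/max/abs usage differs; and constant usage differs; and local variable names differ; and arithmetic usage differs; and boolean connective usage differs, the outputs never diverge.
Spot check at base=-4, step=-1 — compute: result := 9 | (((result * step) + min(base, base)) == (result // (step - 3))): false | base := -5 | result := -9 | result 9. compute2: delta := 4 | result := 9 | (not (((result * step) + min(base, base)) == (result // (step + (-3))))): true | base := -5 | result := -9 | result 9. Both give 9.
An exhaustive pass over the 20 declared inputs shows identical outputs.
verdict: equivalent


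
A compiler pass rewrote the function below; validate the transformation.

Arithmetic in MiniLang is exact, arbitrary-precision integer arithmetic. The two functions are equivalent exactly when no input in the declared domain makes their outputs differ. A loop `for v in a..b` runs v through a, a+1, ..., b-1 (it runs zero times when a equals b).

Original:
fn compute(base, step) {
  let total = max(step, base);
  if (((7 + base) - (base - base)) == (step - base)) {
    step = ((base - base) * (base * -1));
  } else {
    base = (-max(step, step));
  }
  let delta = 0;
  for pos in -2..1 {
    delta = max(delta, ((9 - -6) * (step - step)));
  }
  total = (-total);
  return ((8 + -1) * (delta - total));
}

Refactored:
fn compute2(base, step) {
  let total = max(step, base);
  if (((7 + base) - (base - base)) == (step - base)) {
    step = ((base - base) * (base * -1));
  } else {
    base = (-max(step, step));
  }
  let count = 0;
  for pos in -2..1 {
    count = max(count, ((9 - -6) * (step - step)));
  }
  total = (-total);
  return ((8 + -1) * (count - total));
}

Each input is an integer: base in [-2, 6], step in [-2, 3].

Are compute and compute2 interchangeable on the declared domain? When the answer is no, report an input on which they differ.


Comparing the listings, the differences include: local variable names differ.
Spot check at base=3, step=0 — compute: total=3, then (((7 + base) - (base - base)) == (step - base)) is false, then base=0, then delta=0, then (pos=-2), then delta=0, then (pos=-1), then delta=0, then (pos=0), then delta=0, then total=-3, then returns 21. compute2: total=3, then (((7 + base) - (base - base)) == (step - base)) is false, then base=0, then count=0, then (pos=-2), then count=0, then (pos=-1), then count=0, then (pos=0), then count=0, then total=-3, then returns 21. Both give 21.
Every one of the 54 inputs gives matching results.
verdict: equivalent


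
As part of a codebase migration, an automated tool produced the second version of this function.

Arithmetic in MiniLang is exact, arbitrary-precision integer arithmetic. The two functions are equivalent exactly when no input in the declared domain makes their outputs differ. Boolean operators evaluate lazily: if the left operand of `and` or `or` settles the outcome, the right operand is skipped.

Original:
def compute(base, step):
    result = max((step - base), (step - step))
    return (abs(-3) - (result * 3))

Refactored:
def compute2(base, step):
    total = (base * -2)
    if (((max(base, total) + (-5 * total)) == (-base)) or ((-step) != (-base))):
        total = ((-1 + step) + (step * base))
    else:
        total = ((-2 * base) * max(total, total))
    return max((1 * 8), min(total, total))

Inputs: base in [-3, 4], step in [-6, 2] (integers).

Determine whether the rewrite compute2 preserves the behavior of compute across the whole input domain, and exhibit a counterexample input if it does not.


Take base=-3, step=-6.
compute: result := 0 | result 3
compute2: total := 6 | (((max(base, total) + (-5 * total)) == (-base)) or ((-step) != (-base))): true | total := 11 | result 11
3 != 11, so the rewrite changes behavior.
verdict: not equivalent; witness: base=-3, step=-6


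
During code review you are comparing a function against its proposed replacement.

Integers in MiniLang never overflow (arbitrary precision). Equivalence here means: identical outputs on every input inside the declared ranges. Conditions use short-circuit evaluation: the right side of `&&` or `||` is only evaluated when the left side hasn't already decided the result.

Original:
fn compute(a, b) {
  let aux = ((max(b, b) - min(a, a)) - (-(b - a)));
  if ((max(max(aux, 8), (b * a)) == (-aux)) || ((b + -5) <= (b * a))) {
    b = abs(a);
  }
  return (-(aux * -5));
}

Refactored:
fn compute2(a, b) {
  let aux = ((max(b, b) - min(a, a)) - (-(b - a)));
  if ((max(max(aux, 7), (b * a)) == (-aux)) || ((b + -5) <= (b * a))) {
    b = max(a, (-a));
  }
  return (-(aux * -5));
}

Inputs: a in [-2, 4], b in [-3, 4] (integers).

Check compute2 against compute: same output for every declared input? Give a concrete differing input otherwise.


Although `8` became `7`, no input in the stated domain can expose it.
One worked example (a=0, b=4) — compute: aux = 8; ((max(max(aux, 8), (b * a)) == (-aux)) || ((b + -5) <= (b * a))) -> true; b = 0; return 40; compute2: aux = 8; ((max(max(aux, 7), (b * a)) == (-aux)) || ((b + -5) <= (b * a))) -> true; b = 0; return 40; agreement on 40.
Sweeping the whole domain (56 inputs) finds no disagreement.
verdict: equivalent


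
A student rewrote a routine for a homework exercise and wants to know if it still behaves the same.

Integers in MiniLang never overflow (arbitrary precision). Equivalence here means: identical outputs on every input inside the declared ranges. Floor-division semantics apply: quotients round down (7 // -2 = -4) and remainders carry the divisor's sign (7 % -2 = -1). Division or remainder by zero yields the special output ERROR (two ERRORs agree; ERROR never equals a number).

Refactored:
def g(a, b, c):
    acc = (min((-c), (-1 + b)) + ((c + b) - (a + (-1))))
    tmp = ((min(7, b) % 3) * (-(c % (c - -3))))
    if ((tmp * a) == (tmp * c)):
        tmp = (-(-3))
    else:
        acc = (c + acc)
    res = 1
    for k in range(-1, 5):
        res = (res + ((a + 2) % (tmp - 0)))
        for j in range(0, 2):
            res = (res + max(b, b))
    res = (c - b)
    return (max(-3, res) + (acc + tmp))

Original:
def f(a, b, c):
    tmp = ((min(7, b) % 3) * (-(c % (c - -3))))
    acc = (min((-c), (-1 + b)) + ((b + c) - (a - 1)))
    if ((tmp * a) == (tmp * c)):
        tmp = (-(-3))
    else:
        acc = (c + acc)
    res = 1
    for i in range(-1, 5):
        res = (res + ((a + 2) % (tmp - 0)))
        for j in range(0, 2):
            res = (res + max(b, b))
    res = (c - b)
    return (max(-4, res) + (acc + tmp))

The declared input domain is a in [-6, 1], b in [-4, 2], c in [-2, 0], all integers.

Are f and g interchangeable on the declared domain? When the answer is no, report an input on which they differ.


There is a counterexample at a=-6, b=2, c=-2: 7 on one side, 8 on the other.
f: tmp := 0 | acc := 8 | ((tmp * a) == (tmp * c)): true | tmp := 3 | res := 1 | iter i=-1: | res := 3 | iter j=0: | res := 5 | iter j=1: | res := 7 | iter i=0: | res := 9 | iter j=0: | res := 11 | iter j=1: | res := 13 | iter i=1: | res := 15 | iter j=0: | res := 17 | iter j=1: | res := 19 | iter i=2: | res := 21 | iter j=0: | res := 23 | iter j=1: | res := 25 | iter i=3: | res := 27 | iter j=0: | res := 29 | iter j=1: | res := 31 | iter i=4: | res := 33 | iter j=0: | res := 35 | iter j=1: | res := 37 | res := -4 | result 7
g: acc := 8 | tmp := 0 | ((tmp * a) == (tmp * c)): true | tmp := 3 | res := 1 | iter k=-1: | res := 3 | iter j=0: | res := 5 | iter j=1: | res := 7 | iter k=0: | res := 9 | iter j=0: | res := 11 | iter j=1: | res := 13 | iter k=1: | res := 15 | iter j=0: | res := 17 | iter j=1: | res := 19 | iter k=2: | res := 21 | iter j=0: | res := 23 | iter j=1: | res := 25 | iter k=3: | res := 27 | iter j=0: | res := 29 | iter j=1: | res := 31 | iter k=4: | res := 33 | iter j=0: | res := 35 | iter j=1: | res := 37 | res := -4 | result 8
verdict: not equivalent; witness: a=-6, b=2, c=-2


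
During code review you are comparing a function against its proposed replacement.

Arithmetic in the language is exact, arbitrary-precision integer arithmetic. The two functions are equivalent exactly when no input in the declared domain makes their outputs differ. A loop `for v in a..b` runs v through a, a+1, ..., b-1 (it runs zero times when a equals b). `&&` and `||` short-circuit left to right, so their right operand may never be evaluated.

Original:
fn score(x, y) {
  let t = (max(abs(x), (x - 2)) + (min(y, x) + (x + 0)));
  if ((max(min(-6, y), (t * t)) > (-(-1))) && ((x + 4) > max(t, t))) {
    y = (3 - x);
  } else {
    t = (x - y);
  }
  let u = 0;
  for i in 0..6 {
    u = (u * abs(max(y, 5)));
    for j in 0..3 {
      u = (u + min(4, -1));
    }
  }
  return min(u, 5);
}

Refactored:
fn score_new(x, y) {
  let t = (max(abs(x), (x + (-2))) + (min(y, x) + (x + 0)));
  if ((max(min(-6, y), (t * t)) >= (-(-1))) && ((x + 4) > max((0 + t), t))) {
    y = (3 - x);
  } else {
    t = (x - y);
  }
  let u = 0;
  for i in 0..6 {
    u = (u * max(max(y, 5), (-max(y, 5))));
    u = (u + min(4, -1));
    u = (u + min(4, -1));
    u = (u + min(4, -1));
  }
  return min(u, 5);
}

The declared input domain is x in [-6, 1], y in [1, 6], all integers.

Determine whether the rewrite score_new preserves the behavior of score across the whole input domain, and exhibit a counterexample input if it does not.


Input x=-1, y=6: -27993 from score versus -11718 from score_new.
verdict: not equivalent; witness: x=-1, y=6


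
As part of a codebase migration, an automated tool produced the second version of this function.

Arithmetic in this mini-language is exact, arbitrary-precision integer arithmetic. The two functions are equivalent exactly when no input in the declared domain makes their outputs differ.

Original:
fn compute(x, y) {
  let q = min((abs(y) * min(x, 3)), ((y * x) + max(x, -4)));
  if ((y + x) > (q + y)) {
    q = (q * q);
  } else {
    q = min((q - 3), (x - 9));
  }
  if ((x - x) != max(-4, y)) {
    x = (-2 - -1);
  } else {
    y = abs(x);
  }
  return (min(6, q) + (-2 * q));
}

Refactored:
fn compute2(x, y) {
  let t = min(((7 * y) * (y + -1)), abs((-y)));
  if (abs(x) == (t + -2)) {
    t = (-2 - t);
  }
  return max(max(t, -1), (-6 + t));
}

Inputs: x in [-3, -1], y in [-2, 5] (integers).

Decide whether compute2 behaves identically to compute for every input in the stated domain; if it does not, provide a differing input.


At x=-3, y=-2: compute gives -66, compute2 gives 2.
verdict: not equivalent; witness: x=-3, y=-2


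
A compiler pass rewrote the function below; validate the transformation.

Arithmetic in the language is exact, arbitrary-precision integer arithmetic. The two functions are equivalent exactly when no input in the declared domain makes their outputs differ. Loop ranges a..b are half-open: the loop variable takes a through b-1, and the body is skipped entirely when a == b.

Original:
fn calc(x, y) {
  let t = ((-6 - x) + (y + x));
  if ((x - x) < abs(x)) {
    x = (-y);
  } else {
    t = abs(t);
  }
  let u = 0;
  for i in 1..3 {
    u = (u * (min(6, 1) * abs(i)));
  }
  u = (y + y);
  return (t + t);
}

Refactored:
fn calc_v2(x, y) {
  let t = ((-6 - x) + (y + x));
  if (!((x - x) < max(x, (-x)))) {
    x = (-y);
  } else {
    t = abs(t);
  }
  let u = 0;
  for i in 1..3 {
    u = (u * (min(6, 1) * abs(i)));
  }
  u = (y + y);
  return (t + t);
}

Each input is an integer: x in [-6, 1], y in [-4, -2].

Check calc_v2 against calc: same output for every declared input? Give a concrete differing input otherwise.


Not equivalent: x=-6, y=-4 separates them (-20 vs 20).
calc: t := -10 | ((x - x) < abs(x)): true | x := 4 | u := 0 | iter i=1: | u := 0 | iter i=2: | u := 0 | u := -8 | result -20
calc_v2: t := -10 | (!((x - x) < max(x, (-x)))): false | t := 10 | u := 0 | iter i=1: | u := 0 | iter i=2: | u := 0 | u := -8 | result 20
verdict: not equivalent; witness: x=-6, y=-4


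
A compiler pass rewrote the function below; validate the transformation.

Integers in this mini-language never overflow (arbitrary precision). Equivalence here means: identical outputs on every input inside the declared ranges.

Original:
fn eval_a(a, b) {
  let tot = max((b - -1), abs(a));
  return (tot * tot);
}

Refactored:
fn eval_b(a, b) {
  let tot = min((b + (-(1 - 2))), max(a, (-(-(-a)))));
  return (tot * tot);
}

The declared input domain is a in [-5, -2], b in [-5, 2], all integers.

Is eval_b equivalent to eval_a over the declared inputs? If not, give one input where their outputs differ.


Consider the input a=-5, b=-5.
eval_a: tot=5, then returns 25
eval_b: tot=-4, then returns 16
25 against 16: the behavior changed.
verdict: not equivalent; witness: a=-5, b=-5


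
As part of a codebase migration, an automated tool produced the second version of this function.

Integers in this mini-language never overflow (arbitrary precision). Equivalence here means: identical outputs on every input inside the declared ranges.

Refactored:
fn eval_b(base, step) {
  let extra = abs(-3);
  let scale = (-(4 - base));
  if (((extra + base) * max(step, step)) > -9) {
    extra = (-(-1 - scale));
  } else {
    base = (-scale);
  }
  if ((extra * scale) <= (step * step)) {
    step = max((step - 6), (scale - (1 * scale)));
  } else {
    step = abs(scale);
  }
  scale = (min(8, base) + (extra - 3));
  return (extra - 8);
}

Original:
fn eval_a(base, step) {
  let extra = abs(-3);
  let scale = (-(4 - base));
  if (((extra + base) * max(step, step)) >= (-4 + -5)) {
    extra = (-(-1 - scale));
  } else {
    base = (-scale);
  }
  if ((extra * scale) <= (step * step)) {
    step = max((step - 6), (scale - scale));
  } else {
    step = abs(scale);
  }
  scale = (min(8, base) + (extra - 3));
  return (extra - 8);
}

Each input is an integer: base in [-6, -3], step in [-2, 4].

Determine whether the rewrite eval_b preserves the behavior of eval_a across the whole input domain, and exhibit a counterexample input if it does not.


Run the pair on base=-6, step=3.
eval_a: extra := 3 | scale := -10 | (((extra + base) * max(step, step)) >= (-4 + -5)): true | extra := -9 | ((extra * scale) <= (step * step)): false | step := 10 | scale := -18 | result -17
eval_b: extra := 3 | scale := -10 | (((extra + base) * max(step, step)) > -9): false | base := 10 | ((extra * scale) <= (step * step)): true | step := 0 | scale := 8 | result -5
-17 against -5: the behavior changed.
verdict: not equivalent; witness: base=-6, step=3


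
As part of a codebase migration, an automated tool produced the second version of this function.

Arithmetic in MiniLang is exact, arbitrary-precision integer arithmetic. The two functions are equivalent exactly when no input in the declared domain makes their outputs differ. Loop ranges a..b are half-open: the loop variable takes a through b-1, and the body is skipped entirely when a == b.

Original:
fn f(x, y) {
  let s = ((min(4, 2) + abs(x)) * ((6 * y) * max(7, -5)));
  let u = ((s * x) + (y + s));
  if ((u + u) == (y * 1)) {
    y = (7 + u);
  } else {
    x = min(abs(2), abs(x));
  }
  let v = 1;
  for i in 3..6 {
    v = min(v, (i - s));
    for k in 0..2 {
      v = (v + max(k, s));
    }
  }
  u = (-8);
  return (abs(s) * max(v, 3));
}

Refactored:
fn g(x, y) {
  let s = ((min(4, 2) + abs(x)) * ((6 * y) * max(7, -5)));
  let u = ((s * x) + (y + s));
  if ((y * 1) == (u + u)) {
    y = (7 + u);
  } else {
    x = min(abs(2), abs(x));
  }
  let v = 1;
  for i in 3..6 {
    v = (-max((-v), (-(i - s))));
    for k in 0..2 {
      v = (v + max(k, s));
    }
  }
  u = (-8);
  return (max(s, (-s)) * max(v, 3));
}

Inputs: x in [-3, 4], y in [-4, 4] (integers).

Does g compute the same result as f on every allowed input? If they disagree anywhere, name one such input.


The two are interchangeable: min/max/abs usage differs, and every declared input agrees.
Tracing x=1, y=-3: f: s becomes -378; next u becomes -759; next ((u + u) == (y * 1)) evaluates to false; next x becomes 1; next v becomes 1; next at i=3:; next v becomes 1; next at k=0:; next v becomes 1; next at k=1:; next v becomes 2; next at i=4:; next v becomes 2; next at k=0:; next v becomes 2; next at k=1:; next v becomes 3; next at i=5:; next v becomes 3; next at k=0:; next v becomes 3; next at k=1:; next v becomes 4; next u becomes -8; next final value 1512 | g: s becomes -378; next u becomes -759; next ((y * 1) == (u + u)) evaluates to false; next x becomes 1; next v becomes 1; next at i=3:; next v becomes 1; next at k=0:; next v becomes 1; next at k=1:; next v becomes 2; next at i=4:; next v becomes 2; next at k=0:; next v becomes 2; next at k=1:; next v becomes 3; next at i=5:; next v becomes 3; next at k=0:; next v becomes 3; next at k=1:; next v becomes 4; next u becomes -8; next final value 1512 — matching result 1512.
Checked all 72 inputs in the declared domain: the outputs agree on every one.
verdict: equivalent


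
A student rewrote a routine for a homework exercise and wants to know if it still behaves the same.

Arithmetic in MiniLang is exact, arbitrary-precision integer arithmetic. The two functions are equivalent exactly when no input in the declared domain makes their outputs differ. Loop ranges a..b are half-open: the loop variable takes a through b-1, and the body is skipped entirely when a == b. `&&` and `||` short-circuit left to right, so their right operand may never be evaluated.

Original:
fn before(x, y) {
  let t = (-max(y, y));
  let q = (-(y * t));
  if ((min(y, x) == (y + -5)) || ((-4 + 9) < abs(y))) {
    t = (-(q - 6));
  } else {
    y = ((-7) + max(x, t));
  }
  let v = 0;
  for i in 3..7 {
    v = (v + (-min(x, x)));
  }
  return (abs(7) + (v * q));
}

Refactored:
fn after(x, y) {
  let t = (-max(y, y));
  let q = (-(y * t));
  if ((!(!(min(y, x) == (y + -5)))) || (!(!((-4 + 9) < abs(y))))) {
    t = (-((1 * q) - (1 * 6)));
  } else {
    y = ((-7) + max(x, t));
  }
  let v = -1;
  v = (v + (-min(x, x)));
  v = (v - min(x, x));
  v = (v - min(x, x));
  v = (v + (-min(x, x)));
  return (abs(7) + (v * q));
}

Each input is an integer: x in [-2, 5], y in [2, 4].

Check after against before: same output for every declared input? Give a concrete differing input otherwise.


Input x=-2, y=2: 39 from before versus 35 from after.
verdict: not equivalent; witness: x=-2, y=2


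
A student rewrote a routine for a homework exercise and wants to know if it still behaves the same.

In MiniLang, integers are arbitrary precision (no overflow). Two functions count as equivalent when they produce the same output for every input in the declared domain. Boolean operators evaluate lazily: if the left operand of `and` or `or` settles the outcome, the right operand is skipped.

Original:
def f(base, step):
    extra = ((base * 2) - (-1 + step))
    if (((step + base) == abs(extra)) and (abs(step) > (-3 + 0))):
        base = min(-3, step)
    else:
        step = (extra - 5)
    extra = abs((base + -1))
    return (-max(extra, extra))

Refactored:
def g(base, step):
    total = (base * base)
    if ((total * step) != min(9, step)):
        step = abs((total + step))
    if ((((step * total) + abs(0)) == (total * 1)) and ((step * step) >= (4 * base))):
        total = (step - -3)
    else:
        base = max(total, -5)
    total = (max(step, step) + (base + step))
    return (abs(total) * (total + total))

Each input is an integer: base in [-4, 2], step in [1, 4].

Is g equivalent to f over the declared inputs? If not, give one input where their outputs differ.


Take base=-4, step=1.
f: extra=-8, then (((step + base) == abs(extra)) and (abs(step) > (-3 + 0))) is false, then step=-13, then extra=5, then returns -5
g: total=16, then ((total * step) != min(9, step)) is true, then step=17, then ((((step * total) + abs(0)) == (total * 1)) and ((step * step) >= (4 * base))) is false, then base=16, then total=50, then returns 5000
-5 and 5000 differ, so these are not the same function on this domain.
verdict: not equivalent; witness: base=-4, step=1


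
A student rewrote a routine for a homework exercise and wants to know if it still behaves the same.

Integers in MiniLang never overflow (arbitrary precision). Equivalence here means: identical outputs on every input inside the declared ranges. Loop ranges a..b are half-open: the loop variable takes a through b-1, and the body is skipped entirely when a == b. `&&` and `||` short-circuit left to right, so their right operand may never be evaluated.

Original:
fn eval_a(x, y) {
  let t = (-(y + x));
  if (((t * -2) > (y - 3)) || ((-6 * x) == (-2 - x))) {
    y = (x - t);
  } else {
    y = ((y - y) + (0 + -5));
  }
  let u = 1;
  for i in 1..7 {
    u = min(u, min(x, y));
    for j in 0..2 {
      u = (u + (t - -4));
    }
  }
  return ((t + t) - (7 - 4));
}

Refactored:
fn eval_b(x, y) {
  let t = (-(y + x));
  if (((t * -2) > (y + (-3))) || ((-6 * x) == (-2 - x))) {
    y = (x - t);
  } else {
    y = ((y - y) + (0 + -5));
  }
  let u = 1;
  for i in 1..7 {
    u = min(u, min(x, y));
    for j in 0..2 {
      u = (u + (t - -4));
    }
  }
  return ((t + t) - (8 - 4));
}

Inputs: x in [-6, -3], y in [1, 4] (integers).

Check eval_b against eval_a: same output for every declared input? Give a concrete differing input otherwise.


Try x=-6, y=1.
eval_a: t becomes 5; next (((t * -2) > (y - 3)) || ((-6 * x) == (-2 - x))) evaluates to false; next y becomes -5; next u becomes 1; next at i=1:; next u becomes -6; next at j=0:; next u becomes 3; next at j=1:; next u becomes 12; next at i=2:; next u becomes -6; next at j=0:; next u becomes 3; next at j=1:; next u becomes 12; next at i=3:; next u becomes -6; next at j=0:; next u becomes 3; next at j=1:; next u becomes 12; next at i=4:; next u becomes -6; next at j=0:; next u becomes 3; next at j=1:; next u becomes 12; next at i=5:; next u becomes -6; next at j=0:; next u becomes 3; next at j=1:; next u becomes 12; next at i=6:; next u becomes -6; next at j=0:; next u becomes 3; next at j=1:; next u becomes 12; next final value 7
eval_b: t becomes 5; next (((t * -2) > (y + (-3))) || ((-6 * x) == (-2 - x))) evaluates to false; next y becomes -5; next u becomes 1; next at i=1:; next u becomes -6; next at j=0:; next u becomes 3; next at j=1:; next u becomes 12; next at i=2:; next u becomes -6; next at j=0:; next u becomes 3; next at j=1:; next u becomes 12; next at i=3:; next u becomes -6; next at j=0:; next u becomes 3; next at j=1:; next u becomes 12; next at i=4:; next u becomes -6; next at j=0:; next u becomes 3; next at j=1:; next u becomes 12; next at i=5:; next u becomes -6; next at j=0:; next u becomes 3; next at j=1:; next u becomes 12; next at i=6:; next u becomes -6; next at j=0:; next u becomes 3; next at j=1:; next u becomes 12; next final value 6
7 and 6 differ, so these are not the same function on this domain.
verdict: not equivalent; witness: x=-6, y=1


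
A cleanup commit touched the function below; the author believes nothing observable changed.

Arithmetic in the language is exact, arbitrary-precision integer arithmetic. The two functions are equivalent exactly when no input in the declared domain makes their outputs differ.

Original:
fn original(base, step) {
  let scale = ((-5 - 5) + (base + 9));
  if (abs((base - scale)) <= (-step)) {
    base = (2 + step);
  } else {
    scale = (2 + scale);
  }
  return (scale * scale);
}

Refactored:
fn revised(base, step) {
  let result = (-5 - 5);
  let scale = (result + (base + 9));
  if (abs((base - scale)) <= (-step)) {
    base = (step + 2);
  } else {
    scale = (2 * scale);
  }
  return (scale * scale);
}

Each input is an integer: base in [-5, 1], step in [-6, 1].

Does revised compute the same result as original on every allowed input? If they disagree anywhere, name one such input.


Input base=-5, step=0: 16 from original versus 144 from revised.
verdict: not equivalent; witness: base=-5, step=0


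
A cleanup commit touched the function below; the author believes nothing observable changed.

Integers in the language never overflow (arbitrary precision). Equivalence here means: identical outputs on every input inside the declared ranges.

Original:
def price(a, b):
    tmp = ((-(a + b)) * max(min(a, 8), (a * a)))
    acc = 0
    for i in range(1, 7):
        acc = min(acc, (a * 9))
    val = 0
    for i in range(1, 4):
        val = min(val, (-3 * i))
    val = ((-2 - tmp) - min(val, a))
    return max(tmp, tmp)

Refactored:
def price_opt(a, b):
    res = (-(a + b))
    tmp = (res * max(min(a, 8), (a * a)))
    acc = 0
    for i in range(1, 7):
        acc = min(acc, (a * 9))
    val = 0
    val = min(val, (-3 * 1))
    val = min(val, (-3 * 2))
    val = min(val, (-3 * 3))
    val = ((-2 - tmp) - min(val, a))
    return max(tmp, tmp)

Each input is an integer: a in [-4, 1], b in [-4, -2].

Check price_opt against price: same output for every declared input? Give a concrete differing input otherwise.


Although min/max/abs usage differs, and statement counts differ, and local variable names differ, and arithmetic usage differs, and constant usage differs, and loop structure differs, 18/18 inputs agree.
verdict: equivalent


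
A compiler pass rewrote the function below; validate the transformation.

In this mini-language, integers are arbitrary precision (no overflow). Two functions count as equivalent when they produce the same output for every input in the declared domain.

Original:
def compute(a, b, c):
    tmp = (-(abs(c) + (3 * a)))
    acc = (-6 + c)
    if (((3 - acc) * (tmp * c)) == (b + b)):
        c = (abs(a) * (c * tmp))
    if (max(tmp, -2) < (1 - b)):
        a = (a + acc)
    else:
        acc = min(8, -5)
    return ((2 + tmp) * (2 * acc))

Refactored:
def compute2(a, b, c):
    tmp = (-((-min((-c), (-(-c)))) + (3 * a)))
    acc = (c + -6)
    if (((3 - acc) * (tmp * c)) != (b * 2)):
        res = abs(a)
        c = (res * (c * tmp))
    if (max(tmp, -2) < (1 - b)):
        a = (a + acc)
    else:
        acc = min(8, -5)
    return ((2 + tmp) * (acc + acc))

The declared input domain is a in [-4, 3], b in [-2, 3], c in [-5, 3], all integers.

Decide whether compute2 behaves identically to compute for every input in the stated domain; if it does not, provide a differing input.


Equivalent. The suspicious-looking change has no observable effect anywhere in the declared ranges.
Checked all 432 inputs in the declared domain: the outputs agree on every one.
As a probe, take a=-2, b=3, c=0: compute runs tmp=6, then acc=-6, then (((3 - acc) * (tmp * c)) == (b + b)) is false, then (max(tmp, -2) < (1 - b)) is false, then acc=-5, then returns -80; compute2 runs tmp=6, then acc=-6, then (((3 - acc) * (tmp * c)) != (b * 2)) is true, then res=2, then c=0, then (max(tmp, -2) < (1 - b)) is false, then acc=-5, then returns -80; both end at -80.
verdict: equivalent


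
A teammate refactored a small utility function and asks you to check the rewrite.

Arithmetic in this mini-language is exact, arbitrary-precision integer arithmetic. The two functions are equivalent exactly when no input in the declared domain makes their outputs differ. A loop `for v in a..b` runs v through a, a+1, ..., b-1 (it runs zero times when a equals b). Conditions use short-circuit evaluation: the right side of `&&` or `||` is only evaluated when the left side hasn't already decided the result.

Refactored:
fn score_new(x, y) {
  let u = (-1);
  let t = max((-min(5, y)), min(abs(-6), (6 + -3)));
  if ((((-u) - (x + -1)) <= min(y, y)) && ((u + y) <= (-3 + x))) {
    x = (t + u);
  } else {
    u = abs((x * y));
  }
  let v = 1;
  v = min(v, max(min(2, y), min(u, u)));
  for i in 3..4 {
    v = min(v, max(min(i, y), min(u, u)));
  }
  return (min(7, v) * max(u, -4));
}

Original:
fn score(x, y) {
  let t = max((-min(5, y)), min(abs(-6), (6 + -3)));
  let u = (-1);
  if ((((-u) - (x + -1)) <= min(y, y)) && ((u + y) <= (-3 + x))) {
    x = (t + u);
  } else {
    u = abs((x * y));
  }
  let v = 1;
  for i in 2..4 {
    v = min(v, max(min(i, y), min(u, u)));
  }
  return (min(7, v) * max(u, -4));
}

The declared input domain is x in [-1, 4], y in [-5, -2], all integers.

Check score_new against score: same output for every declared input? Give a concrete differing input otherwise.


Reading the diff, among the changes: statement counts differ; and min/max/abs usage differs; and constant usage differs; and loop structure differs.
Spot check at x=0, y=-2 — score: t becomes 3; next u becomes -1; next ((((-u) - (x + -1)) <= min(y, y)) && ((u + y) <= (-3 + x))) evaluates to false; next u becomes 0; next v becomes 1; next at i=2:; next v becomes 0; next at i=3:; next v becomes 0; next final value 0. score_new: u becomes -1; next t becomes 3; next ((((-u) - (x + -1)) <= min(y, y)) && ((u + y) <= (-3 + x))) evaluates to false; next u becomes 0; next v becomes 1; next v becomes 0; next at i=3:; next v becomes 0; next final value 0. Both give 0.
Every one of the 24 inputs gives matching results.
verdict: equivalent
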